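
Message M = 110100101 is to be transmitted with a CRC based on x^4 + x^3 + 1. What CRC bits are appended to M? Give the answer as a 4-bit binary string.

Append 4 zeros: 1101001010000. Divide by 11001 (XOR where the leading bit is 1):
  pos 0: 11010 XOR 11001 = 00011
  pos 3: 11010 XOR 11001 = 00011
  pos 6: 11100 XOR 11001 = 00101
  pos 8: 10100 XOR 11001 = 01101
Remainder (last 4 bits) = 1101. This is the CRC / FCS.

1101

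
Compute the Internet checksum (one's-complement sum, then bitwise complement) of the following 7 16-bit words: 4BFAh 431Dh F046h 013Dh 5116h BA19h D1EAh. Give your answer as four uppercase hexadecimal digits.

A249

One's-complement addition (fold any carry out of bit 15 back into bit 0):
  0x4BFA + 0x431D = 0x08F17
  0x8F17 + 0xF046 = 0x17F5D → wrap carry → 0x7F5E
  0x7F5E + 0x013D = 0x0809B
  0x809B + 0x5116 = 0x0D1B1
  0xD1B1 + 0xBA19 = 0x18BCA → wrap carry → 0x8BCB
  0x8BCB + 0xD1EA = 0x15DB5 → wrap carry → 0x5DB6
One's-complement sum = 0x5DB6.
Checksum = ~0x5DB6 & 0xFFFF = 0xA249.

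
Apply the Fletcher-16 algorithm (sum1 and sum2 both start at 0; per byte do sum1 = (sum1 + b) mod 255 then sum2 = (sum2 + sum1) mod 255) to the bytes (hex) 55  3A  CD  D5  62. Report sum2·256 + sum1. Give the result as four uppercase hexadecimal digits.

Running sums (mod 255):
  after byte 0 (55): sum1=85, sum2=85
  after byte 1 (3A): sum1=143, sum2=228
  after byte 2 (CD): sum1=93, sum2=66
  after byte 3 (D5): sum1=51, sum2=117
  after byte 4 (62): sum1=149, sum2=11
Checksum = sum2·256 + sum1 = 11·256 + 149 = 2965 = 0x0B95.

0B95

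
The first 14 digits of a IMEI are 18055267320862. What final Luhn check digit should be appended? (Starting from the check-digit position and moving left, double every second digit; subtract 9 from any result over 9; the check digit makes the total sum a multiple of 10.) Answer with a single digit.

Partial digits right→left: 2 6 8 0 2 3 7 6 2 5 5 0 8 1
Double every second digit counting from the check-digit position (so the 1st, 3rd, 5th, ... of the partial from the right).
  doubled (with −9 where >9): 4 7 4 5 4 1 7 → sum 32
  kept as-is: 6 0 3 6 5 0 1 → sum 21
Total = 32 + 21 = 53.
Check digit = (10 − (53 mod 10)) mod 10 = 7.

7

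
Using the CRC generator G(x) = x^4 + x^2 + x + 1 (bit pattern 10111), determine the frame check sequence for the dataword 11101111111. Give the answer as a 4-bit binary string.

Append 4 zeros: 111011111110000. Divide by 10111 (XOR where the leading bit is 1):
  pos 0: 11101 XOR 10111 = 01010
  pos 1: 10101 XOR 10111 = 00010
  pos 4: 10111 XOR 10111 = 00000
  pos 9: 11000 XOR 10111 = 01111
  pos 10: 11110 XOR 10111 = 01001
Remainder (last 4 bits) = 1001. This is the CRC / FCS.

1001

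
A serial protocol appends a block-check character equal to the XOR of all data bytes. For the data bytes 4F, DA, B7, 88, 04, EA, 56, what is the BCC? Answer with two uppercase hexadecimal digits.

12

XOR the bytes together:
  start with 0x4F
  0x4F ⊕ 0xDA = 0x95
  0x95 ⊕ 0xB7 = 0x22
  0x22 ⊕ 0x88 = 0xAA
  0xAA ⊕ 0x04 = 0xAE
  0xAE ⊕ 0xEA = 0x44
  0x44 ⊕ 0x56 = 0x12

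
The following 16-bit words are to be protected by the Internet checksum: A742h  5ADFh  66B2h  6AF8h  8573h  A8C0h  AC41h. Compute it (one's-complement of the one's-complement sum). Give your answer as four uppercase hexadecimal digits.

51BD

One's-complement addition (fold any carry out of bit 15 back into bit 0):
  0xA742 + 0x5ADF = 0x10221 → wrap carry → 0x0222
  0x0222 + 0x66B2 = 0x068D4
  0x68D4 + 0x6AF8 = 0x0D3CC
  0xD3CC + 0x8573 = 0x1593F → wrap carry → 0x5940
  0x5940 + 0xA8C0 = 0x10200 → wrap carry → 0x0201
  0x0201 + 0xAC41 = 0x0AE42
One's-complement sum = 0xAE42.
Checksum = ~0xAE42 & 0xFFFF = 0x51BD.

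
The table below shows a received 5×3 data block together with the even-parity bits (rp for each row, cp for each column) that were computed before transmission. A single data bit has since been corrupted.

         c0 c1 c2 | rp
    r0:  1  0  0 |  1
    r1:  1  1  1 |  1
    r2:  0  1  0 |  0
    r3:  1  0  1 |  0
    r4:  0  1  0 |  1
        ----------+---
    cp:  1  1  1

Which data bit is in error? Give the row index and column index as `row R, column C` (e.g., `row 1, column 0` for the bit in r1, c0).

Recompute each row's even parity and compare to rp:
  r0: data parity 1, sent rp 1 → ok
  r1: data parity 1, sent rp 1 → ok
  r2: data parity 1, sent rp 0 → mismatch
  r3: data parity 0, sent rp 0 → ok
  r4: data parity 1, sent rp 1 → ok
Recompute each column's even parity and compare to cp:
  c0: data parity 1, sent cp 1 → ok
  c1: data parity 1, sent cp 1 → ok
  c2: data parity 0, sent cp 1 → mismatch
Exactly one row (r2) and one column (c2) fail → the flipped bit is at their intersection.

row 2, column 2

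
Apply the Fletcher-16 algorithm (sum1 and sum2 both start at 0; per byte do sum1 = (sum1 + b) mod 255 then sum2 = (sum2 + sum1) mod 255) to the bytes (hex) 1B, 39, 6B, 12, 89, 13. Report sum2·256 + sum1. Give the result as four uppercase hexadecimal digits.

CA6E

Running sums (mod 255):
  after byte 0 (1B): sum1=27, sum2=27
  after byte 1 (39): sum1=84, sum2=111
  after byte 2 (6B): sum1=191, sum2=47
  after byte 3 (12): sum1=209, sum2=1
  after byte 4 (89): sum1=91, sum2=92
  after byte 5 (13): sum1=110, sum2=202
Checksum = sum2·256 + sum1 = 202·256 + 110 = 51822 = 0xCA6E.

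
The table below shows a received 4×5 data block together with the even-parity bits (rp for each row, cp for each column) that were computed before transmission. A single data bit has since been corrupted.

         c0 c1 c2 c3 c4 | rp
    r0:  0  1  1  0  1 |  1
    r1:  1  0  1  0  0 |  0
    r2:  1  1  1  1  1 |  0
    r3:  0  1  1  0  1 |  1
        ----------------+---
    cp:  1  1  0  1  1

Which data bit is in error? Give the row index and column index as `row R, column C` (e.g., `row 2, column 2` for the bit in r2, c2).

row 2, column 0

Recompute each row's even parity and compare to rp:
  r0: data parity 1, sent rp 1 → ok
  r1: data parity 0, sent rp 0 → ok
  r2: data parity 1, sent rp 0 → mismatch
  r3: data parity 1, sent rp 1 → ok
Recompute each column's even parity and compare to cp:
  c0: data parity 0, sent cp 1 → mismatch
  c1: data parity 1, sent cp 1 → ok
  c2: data parity 0, sent cp 0 → ok
  c3: data parity 1, sent cp 1 → ok
  c4: data parity 1, sent cp 1 → ok
Exactly one row (r2) and one column (c0) fail → the flipped bit is at their intersection.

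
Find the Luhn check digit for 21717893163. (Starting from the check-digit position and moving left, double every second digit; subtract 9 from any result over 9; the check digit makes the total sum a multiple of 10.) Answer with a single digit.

Partial digits right→left: 3 6 1 3 9 8 7 1 7 1 2
Double every second digit counting from the check-digit position (so the 1st, 3rd, 5th, ... of the partial from the right).
  doubled (with −9 where >9): 6 2 9 5 5 4 → sum 31
  kept as-is: 6 3 8 1 1 → sum 19
Total = 31 + 19 = 50.
Check digit = (10 − (50 mod 10)) mod 10 = 0.

0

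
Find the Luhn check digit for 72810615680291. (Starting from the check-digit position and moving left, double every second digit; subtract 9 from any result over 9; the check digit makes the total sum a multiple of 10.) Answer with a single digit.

Partial digits right→left: 1 9 2 0 8 6 5 1 6 0 1 8 2 7
Double every second digit counting from the check-digit position (so the 1st, 3rd, 5th, ... of the partial from the right).
  doubled (with −9 where >9): 2 4 7 1 3 2 4 → sum 23
  kept as-is: 9 0 6 1 0 8 7 → sum 31
Total = 23 + 31 = 54.
Check digit = (10 − (54 mod 10)) mod 10 = 6.

6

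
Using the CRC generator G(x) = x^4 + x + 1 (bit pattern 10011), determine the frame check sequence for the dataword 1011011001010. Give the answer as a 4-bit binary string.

Append 4 zeros: 10110110010100000. Divide by 10011 (XOR where the leading bit is 1):
  pos 0: 10110 XOR 10011 = 00101
  pos 2: 10111 XOR 10011 = 00100
  pos 4: 10000 XOR 10011 = 00011
  pos 7: 11101 XOR 10011 = 01110
  pos 8: 11100 XOR 10011 = 01111
  pos 9: 11110 XOR 10011 = 01101
  pos 10: 11010 XOR 10011 = 01001
  pos 11: 10010 XOR 10011 = 00001
Remainder (last 4 bits) = 0010. This is the CRC / FCS.

0010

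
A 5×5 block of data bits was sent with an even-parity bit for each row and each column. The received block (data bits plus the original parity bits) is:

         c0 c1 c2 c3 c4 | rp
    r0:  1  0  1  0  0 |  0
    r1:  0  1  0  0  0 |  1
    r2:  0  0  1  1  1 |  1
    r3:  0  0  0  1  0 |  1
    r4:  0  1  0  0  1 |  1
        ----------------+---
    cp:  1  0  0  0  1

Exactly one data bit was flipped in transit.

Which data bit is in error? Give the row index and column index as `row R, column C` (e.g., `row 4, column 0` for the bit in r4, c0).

Recompute each row's even parity and compare to rp:
  r0: data parity 0, sent rp 0 → ok
  r1: data parity 1, sent rp 1 → ok
  r2: data parity 1, sent rp 1 → ok
  r3: data parity 1, sent rp 1 → ok
  r4: data parity 0, sent rp 1 → mismatch
Recompute each column's even parity and compare to cp:
  c0: data parity 1, sent cp 1 → ok
  c1: data parity 0, sent cp 0 → ok
  c2: data parity 0, sent cp 0 → ok
  c3: data parity 0, sent cp 0 → ok
  c4: data parity 0, sent cp 1 → mismatch
Exactly one row (r4) and one column (c4) fail → the flipped bit is at their intersection.

row 4, column 4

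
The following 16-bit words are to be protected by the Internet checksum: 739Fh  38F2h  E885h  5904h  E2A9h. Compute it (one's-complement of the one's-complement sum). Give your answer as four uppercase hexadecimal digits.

One's-complement addition (fold any carry out of bit 15 back into bit 0):
  0x739F + 0x38F2 = 0x0AC91
  0xAC91 + 0xE885 = 0x19516 → wrap carry → 0x9517
  0x9517 + 0x5904 = 0x0EE1B
  0xEE1B + 0xE2A9 = 0x1D0C4 → wrap carry → 0xD0C5
One's-complement sum = 0xD0C5.
Checksum = ~0xD0C5 & 0xFFFF = 0x2F3A.

2F3A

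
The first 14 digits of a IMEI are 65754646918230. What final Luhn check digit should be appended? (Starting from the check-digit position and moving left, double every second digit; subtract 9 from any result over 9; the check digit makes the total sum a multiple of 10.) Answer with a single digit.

Partial digits right→left: 0 3 2 8 1 9 6 4 6 4 5 7 5 6
Double every second digit counting from the check-digit position (so the 1st, 3rd, 5th, ... of the partial from the right).
  doubled (with −9 where >9): 0 4 2 3 3 1 1 → sum 14
  kept as-is: 3 8 9 4 4 7 6 → sum 41
Total = 14 + 41 = 55.
Check digit = (10 − (55 mod 10)) mod 10 = 5.

5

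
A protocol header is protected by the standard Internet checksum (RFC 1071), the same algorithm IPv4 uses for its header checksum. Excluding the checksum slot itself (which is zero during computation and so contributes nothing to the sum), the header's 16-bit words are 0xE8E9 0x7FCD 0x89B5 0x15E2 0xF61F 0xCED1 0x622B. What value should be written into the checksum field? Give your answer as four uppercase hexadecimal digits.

One's-complement addition (fold any carry out of bit 15 back into bit 0):
  0xE8E9 + 0x7FCD = 0x168B6 → wrap carry → 0x68B7
  0x68B7 + 0x89B5 = 0x0F26C
  0xF26C + 0x15E2 = 0x1084E → wrap carry → 0x084F
  0x084F + 0xF61F = 0x0FE6E
  0xFE6E + 0xCED1 = 0x1CD3F → wrap carry → 0xCD40
  0xCD40 + 0x622B = 0x12F6B → wrap carry → 0x2F6C
One's-complement sum = 0x2F6C.
Checksum = ~0x2F6C & 0xFFFF = 0xD093.

D093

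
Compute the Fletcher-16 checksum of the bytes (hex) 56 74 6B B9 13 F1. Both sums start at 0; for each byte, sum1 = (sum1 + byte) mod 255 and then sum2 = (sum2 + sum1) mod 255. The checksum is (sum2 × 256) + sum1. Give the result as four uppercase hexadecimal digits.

3FF4

Running sums (mod 255):
  after byte 0 (56): sum1=86, sum2=86
  after byte 1 (74): sum1=202, sum2=33
  after byte 2 (6B): sum1=54, sum2=87
  after byte 3 (B9): sum1=239, sum2=71
  after byte 4 (13): sum1=3, sum2=74
  after byte 5 (F1): sum1=244, sum2=63
Checksum = sum2·256 + sum1 = 63·256 + 244 = 16372 = 0x3FF4.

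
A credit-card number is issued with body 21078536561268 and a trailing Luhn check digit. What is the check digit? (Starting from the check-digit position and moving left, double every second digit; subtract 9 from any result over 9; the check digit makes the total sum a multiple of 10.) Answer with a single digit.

0

Partial digits right→left: 8 6 2 1 6 5 6 3 5 8 7 0 1 2
Double every second digit counting from the check-digit position (so the 1st, 3rd, 5th, ... of the partial from the right).
  doubled (with −9 where >9): 7 4 3 3 1 5 2 → sum 25
  kept as-is: 6 1 5 3 8 0 2 → sum 25
Total = 25 + 25 = 50.
Check digit = (10 − (50 mod 10)) mod 10 = 0.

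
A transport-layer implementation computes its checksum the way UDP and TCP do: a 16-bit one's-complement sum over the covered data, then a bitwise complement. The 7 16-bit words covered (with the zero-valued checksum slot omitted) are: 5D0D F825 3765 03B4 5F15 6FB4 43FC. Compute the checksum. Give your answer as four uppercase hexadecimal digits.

One's-complement addition (fold any carry out of bit 15 back into bit 0):
  0x5D0D + 0xF825 = 0x15532 → wrap carry → 0x5533
  0x5533 + 0x3765 = 0x08C98
  0x8C98 + 0x03B4 = 0x0904C
  0x904C + 0x5F15 = 0x0EF61
  0xEF61 + 0x6FB4 = 0x15F15 → wrap carry → 0x5F16
  0x5F16 + 0x43FC = 0x0A312
One's-complement sum = 0xA312.
Checksum = ~0xA312 & 0xFFFF = 0x5CED.

5CED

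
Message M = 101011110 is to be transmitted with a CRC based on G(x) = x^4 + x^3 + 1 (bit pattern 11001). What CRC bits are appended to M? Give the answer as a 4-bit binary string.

0100

Append 4 zeros: 1010111100000. Divide by 11001 (XOR where the leading bit is 1):
  pos 0: 10101 XOR 11001 = 01100
  pos 1: 11001 XOR 11001 = 00000
  pos 6: 11000 XOR 11001 = 00001
Remainder (last 4 bits) = 0100. This is the CRC / FCS.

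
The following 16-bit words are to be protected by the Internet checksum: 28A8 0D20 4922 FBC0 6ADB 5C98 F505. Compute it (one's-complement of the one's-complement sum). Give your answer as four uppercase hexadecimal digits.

C8DA

One's-complement addition (fold any carry out of bit 15 back into bit 0):
  0x28A8 + 0x0D20 = 0x035C8
  0x35C8 + 0x4922 = 0x07EEA
  0x7EEA + 0xFBC0 = 0x17AAA → wrap carry → 0x7AAB
  0x7AAB + 0x6ADB = 0x0E586
  0xE586 + 0x5C98 = 0x1421E → wrap carry → 0x421F
  0x421F + 0xF505 = 0x13724 → wrap carry → 0x3725
One's-complement sum = 0x3725.
Checksum = ~0x3725 & 0xFFFF = 0xC8DA.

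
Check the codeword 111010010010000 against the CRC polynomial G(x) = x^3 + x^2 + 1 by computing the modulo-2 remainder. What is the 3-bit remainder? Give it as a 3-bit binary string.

Modulo-2 division of 111010010010000 by 1101:
  pos 0: 1110 XOR 1101 = 0011
  pos 2: 1110 XOR 1101 = 0011
  pos 4: 1101 XOR 1101 = 0000
  pos 10: 1000 XOR 1101 = 0101
  pos 11: 1010 XOR 1101 = 0111
Remainder = 111 (nonzero — an error is detected).

111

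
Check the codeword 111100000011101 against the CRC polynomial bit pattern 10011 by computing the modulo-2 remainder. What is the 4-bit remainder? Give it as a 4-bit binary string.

1011

Modulo-2 division of 111100000011101 by 10011:
  pos 0: 11110 XOR 10011 = 01101
  pos 1: 11010 XOR 10011 = 01001
  pos 2: 10010 XOR 10011 = 00001
  pos 6: 10001 XOR 10011 = 00010
  pos 9: 10110 XOR 10011 = 00101
Remainder = 1011 (nonzero — an error is detected).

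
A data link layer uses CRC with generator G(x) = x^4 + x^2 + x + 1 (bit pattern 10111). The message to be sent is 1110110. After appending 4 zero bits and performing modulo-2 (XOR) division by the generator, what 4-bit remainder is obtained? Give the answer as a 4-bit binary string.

1011

Append 4 zeros: 11101100000. Divide by 10111 (XOR where the leading bit is 1):
  pos 0: 11101 XOR 10111 = 01010
  pos 1: 10101 XOR 10111 = 00010
  pos 4: 10000 XOR 10111 = 00111
  pos 6: 11100 XOR 10111 = 01011
Remainder (last 4 bits) = 1011. This is the CRC / FCS.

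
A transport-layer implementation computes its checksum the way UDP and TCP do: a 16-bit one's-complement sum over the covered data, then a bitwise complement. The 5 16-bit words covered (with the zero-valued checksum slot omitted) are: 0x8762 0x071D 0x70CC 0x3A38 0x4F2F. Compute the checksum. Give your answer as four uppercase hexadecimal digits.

774C

One's-complement addition (fold any carry out of bit 15 back into bit 0):
  0x8762 + 0x071D = 0x08E7F
  0x8E7F + 0x70CC = 0x0FF4B
  0xFF4B + 0x3A38 = 0x13983 → wrap carry → 0x3984
  0x3984 + 0x4F2F = 0x088B3
One's-complement sum = 0x88B3.
Checksum = ~0x88B3 & 0xFFFF = 0x774C.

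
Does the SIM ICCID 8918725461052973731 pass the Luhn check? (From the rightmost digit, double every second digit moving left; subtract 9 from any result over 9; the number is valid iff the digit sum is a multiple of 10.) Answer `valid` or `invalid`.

invalid

From the right, keep odd positions and double even positions (subtract 9 from any doubled value over 9):
  doubled (positions 2,4,...): 6 6 9 1 2 8 4 7 9 → sum 52
  kept (positions 1,3,...): 1 7 7 2 0 6 5 7 1 8 → sum 44
Total = 96.
96 mod 10 = 6, so the number is invalid.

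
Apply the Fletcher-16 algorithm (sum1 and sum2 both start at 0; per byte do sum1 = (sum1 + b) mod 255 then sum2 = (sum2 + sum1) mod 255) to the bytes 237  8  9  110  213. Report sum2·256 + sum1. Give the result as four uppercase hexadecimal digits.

Running sums (mod 255):
  after byte 0 (237): sum1=237, sum2=237
  after byte 1 (8): sum1=245, sum2=227
  after byte 2 (9): sum1=254, sum2=226
  after byte 3 (110): sum1=109, sum2=80
  after byte 4 (213): sum1=67, sum2=147
Checksum = sum2·256 + sum1 = 147·256 + 67 = 37699 = 0x9343.

9343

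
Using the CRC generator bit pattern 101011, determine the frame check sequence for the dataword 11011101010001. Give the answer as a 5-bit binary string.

11101

Append 5 zeros: 1101110101000100000. Divide by 101011 (XOR where the leading bit is 1):
  pos 0: 110111 XOR 101011 = 011100
  pos 1: 111000 XOR 101011 = 010011
  pos 2: 100111 XOR 101011 = 001100
  pos 4: 110001 XOR 101011 = 011010
  pos 5: 110100 XOR 101011 = 011111
  pos 6: 111110 XOR 101011 = 010101
  pos 7: 101010 XOR 101011 = 000001
  pos 12: 110000 XOR 101011 = 011011
  pos 13: 110110 XOR 101011 = 011101
Remainder (last 5 bits) = 11101. This is the CRC / FCS.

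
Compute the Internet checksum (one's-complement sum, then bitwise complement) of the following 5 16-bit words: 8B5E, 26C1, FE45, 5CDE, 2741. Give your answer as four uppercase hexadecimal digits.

CB7A

One's-complement addition (fold any carry out of bit 15 back into bit 0):
  0x8B5E + 0x26C1 = 0x0B21F
  0xB21F + 0xFE45 = 0x1B064 → wrap carry → 0xB065
  0xB065 + 0x5CDE = 0x10D43 → wrap carry → 0x0D44
  0x0D44 + 0x2741 = 0x03485
One's-complement sum = 0x3485.
Checksum = ~0x3485 & 0xFFFF = 0xCB7A.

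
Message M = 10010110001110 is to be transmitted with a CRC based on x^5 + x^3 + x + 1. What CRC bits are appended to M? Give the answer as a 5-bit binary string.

Append 5 zeros: 1001011000111000000. Divide by 101011 (XOR where the leading bit is 1):
  pos 0: 100101 XOR 101011 = 001110
  pos 2: 111010 XOR 101011 = 010001
  pos 3: 100010 XOR 101011 = 001001
  pos 5: 100101 XOR 101011 = 001110
  pos 7: 111011 XOR 101011 = 010000
  pos 8: 100000 XOR 101011 = 001011
  pos 10: 101100 XOR 101011 = 000111
  pos 13: 111000 XOR 101011 = 010011
Remainder (last 5 bits) = 10011. This is the CRC / FCS.

10011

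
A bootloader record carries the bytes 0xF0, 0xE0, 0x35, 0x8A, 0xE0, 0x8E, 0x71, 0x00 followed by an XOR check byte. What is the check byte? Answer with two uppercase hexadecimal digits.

B0

XOR the bytes together:
  start with 0xF0
  0xF0 ⊕ 0xE0 = 0x10
  0x10 ⊕ 0x35 = 0x25
  0x25 ⊕ 0x8A = 0xAF
  0xAF ⊕ 0xE0 = 0x4F
  0x4F ⊕ 0x8E = 0xC1
  0xC1 ⊕ 0x71 = 0xB0
  0xB0 ⊕ 0x00 = 0xB0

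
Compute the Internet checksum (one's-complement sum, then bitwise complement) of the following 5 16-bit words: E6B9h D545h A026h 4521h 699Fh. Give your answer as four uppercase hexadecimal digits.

One's-complement addition (fold any carry out of bit 15 back into bit 0):
  0xE6B9 + 0xD545 = 0x1BBFE → wrap carry → 0xBBFF
  0xBBFF + 0xA026 = 0x15C25 → wrap carry → 0x5C26
  0x5C26 + 0x4521 = 0x0A147
  0xA147 + 0x699F = 0x10AE6 → wrap carry → 0x0AE7
One's-complement sum = 0x0AE7.
Checksum = ~0x0AE7 & 0xFFFF = 0xF518.

F518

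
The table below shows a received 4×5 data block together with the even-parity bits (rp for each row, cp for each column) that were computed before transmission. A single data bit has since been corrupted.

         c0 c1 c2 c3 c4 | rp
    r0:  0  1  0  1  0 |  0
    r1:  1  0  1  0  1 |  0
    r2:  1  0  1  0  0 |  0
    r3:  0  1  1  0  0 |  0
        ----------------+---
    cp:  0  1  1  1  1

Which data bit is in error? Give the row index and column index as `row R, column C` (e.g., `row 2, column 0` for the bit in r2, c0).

row 1, column 1

Recompute each row's even parity and compare to rp:
  r0: data parity 0, sent rp 0 → ok
  r1: data parity 1, sent rp 0 → mismatch
  r2: data parity 0, sent rp 0 → ok
  r3: data parity 0, sent rp 0 → ok
Recompute each column's even parity and compare to cp:
  c0: data parity 0, sent cp 0 → ok
  c1: data parity 0, sent cp 1 → mismatch
  c2: data parity 1, sent cp 1 → ok
  c3: data parity 1, sent cp 1 → ok
  c4: data parity 1, sent cp 1 → ok
Exactly one row (r1) and one column (c1) fail → the flipped bit is at their intersection.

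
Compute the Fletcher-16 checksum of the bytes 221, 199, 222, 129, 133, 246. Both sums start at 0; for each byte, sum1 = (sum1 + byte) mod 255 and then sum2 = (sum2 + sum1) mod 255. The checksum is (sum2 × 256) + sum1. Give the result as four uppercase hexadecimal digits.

Running sums (mod 255):
  after byte 0 (221): sum1=221, sum2=221
  after byte 1 (199): sum1=165, sum2=131
  after byte 2 (222): sum1=132, sum2=8
  after byte 3 (129): sum1=6, sum2=14
  after byte 4 (133): sum1=139, sum2=153
  after byte 5 (246): sum1=130, sum2=28
Checksum = sum2·256 + sum1 = 28·256 + 130 = 7298 = 0x1C82.

1C82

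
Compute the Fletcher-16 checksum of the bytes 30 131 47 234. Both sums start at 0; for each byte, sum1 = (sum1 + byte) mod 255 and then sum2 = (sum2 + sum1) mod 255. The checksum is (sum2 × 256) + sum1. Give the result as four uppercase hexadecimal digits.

4CBB

Running sums (mod 255):
  after byte 0 (30): sum1=30, sum2=30
  after byte 1 (131): sum1=161, sum2=191
  after byte 2 (47): sum1=208, sum2=144
  after byte 3 (234): sum1=187, sum2=76
Checksum = sum2·256 + sum1 = 76·256 + 187 = 19643 = 0x4CBB.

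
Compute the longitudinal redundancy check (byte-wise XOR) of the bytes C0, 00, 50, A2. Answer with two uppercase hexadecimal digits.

32

XOR the bytes together:
  start with 0xC0
  0xC0 ⊕ 0x00 = 0xC0
  0xC0 ⊕ 0x50 = 0x90
  0x90 ⊕ 0xA2 = 0x32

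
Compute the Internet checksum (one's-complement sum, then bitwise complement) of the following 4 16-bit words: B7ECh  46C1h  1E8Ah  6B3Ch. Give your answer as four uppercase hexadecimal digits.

778B

One's-complement addition (fold any carry out of bit 15 back into bit 0):
  0xB7EC + 0x46C1 = 0x0FEAD
  0xFEAD + 0x1E8A = 0x11D37 → wrap carry → 0x1D38
  0x1D38 + 0x6B3C = 0x08874
One's-complement sum = 0x8874.
Checksum = ~0x8874 & 0xFFFF = 0x778B.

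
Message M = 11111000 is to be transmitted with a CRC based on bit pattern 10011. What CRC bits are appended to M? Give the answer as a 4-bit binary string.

Append 4 zeros: 111110000000. Divide by 10011 (XOR where the leading bit is 1):
  pos 0: 11111 XOR 10011 = 01100
  pos 1: 11000 XOR 10011 = 01011
  pos 2: 10110 XOR 10011 = 00101
  pos 4: 10100 XOR 10011 = 00111
  pos 6: 11100 XOR 10011 = 01111
  pos 7: 11110 XOR 10011 = 01101
Remainder (last 4 bits) = 1101. This is the CRC / FCS.

1101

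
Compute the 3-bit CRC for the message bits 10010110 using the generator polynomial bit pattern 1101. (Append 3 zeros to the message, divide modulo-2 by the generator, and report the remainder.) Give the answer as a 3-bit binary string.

000

Append 3 zeros: 10010110000. Divide by 1101 (XOR where the leading bit is 1):
  pos 0: 1001 XOR 1101 = 0100
  pos 1: 1000 XOR 1101 = 0101
  pos 2: 1011 XOR 1101 = 0110
  pos 3: 1101 XOR 1101 = 0000
Remainder (last 3 bits) = 000. This is the CRC / FCS.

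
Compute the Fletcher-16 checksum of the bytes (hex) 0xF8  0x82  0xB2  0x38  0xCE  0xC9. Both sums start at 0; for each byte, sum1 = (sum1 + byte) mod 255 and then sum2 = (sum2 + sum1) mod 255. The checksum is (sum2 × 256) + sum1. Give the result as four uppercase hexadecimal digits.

3DFE

Running sums (mod 255):
  after byte 0 (0xF8): sum1=248, sum2=248
  after byte 1 (0x82): sum1=123, sum2=116
  after byte 2 (0xB2): sum1=46, sum2=162
  after byte 3 (0x38): sum1=102, sum2=9
  after byte 4 (0xCE): sum1=53, sum2=62
  after byte 5 (0xC9): sum1=254, sum2=61
Checksum = sum2·256 + sum1 = 61·256 + 254 = 15870 = 0x3DFE.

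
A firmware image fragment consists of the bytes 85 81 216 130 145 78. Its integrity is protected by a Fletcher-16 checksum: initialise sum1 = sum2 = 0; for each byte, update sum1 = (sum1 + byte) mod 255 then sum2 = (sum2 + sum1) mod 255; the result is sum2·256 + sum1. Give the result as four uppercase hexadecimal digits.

F2E1

Running sums (mod 255):
  after byte 0 (85): sum1=85, sum2=85
  after byte 1 (81): sum1=166, sum2=251
  after byte 2 (216): sum1=127, sum2=123
  after byte 3 (130): sum1=2, sum2=125
  after byte 4 (145): sum1=147, sum2=17
  after byte 5 (78): sum1=225, sum2=242
Checksum = sum2·256 + sum1 = 242·256 + 225 = 62177 = 0xF2E1.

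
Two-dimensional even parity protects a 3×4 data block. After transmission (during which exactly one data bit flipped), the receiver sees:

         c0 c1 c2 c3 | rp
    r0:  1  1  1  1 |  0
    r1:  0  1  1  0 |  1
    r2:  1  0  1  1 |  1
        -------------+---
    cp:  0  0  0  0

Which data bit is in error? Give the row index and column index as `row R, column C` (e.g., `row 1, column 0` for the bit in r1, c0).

Recompute each row's even parity and compare to rp:
  r0: data parity 0, sent rp 0 → ok
  r1: data parity 0, sent rp 1 → mismatch
  r2: data parity 1, sent rp 1 → ok
Recompute each column's even parity and compare to cp:
  c0: data parity 0, sent cp 0 → ok
  c1: data parity 0, sent cp 0 → ok
  c2: data parity 1, sent cp 0 → mismatch
  c3: data parity 0, sent cp 0 → ok
Exactly one row (r1) and one column (c2) fail → the flipped bit is at their intersection.

row 1, column 2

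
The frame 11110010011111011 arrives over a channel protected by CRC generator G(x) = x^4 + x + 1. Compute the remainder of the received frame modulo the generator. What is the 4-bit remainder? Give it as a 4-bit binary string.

Modulo-2 division of 11110010011111011 by 10011:
  pos 0: 11110 XOR 10011 = 01101
  pos 1: 11010 XOR 10011 = 01001
  pos 2: 10011 XOR 10011 = 00000
  pos 9: 11111 XOR 10011 = 01100
  pos 10: 11000 XOR 10011 = 01011
  pos 11: 10111 XOR 10011 = 00100
Remainder = 1001 (nonzero — an error is detected).

1001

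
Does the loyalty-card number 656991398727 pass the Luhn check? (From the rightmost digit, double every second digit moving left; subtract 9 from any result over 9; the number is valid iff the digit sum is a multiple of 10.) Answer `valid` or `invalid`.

From the right, keep odd positions and double even positions (subtract 9 from any doubled value over 9):
  doubled (positions 2,4,...): 4 7 6 9 3 3 → sum 32
  kept (positions 1,3,...): 7 7 9 1 9 5 → sum 38
Total = 70.
70 mod 10 = 0, so the number is valid.

valid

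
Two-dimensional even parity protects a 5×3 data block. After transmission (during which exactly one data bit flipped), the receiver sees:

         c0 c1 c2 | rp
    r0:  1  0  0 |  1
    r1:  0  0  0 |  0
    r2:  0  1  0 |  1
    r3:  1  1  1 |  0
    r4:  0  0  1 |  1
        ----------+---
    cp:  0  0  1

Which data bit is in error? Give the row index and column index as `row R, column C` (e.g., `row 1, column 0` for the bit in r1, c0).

row 3, column 2

Recompute each row's even parity and compare to rp:
  r0: data parity 1, sent rp 1 → ok
  r1: data parity 0, sent rp 0 → ok
  r2: data parity 1, sent rp 1 → ok
  r3: data parity 1, sent rp 0 → mismatch
  r4: data parity 1, sent rp 1 → ok
Recompute each column's even parity and compare to cp:
  c0: data parity 0, sent cp 0 → ok
  c1: data parity 0, sent cp 0 → ok
  c2: data parity 0, sent cp 1 → mismatch
Exactly one row (r3) and one column (c2) fail → the flipped bit is at their intersection.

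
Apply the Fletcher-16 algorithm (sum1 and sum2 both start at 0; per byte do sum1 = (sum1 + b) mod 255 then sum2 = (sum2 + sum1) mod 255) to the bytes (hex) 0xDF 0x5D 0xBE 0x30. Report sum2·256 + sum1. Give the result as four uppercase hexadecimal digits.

452C

Running sums (mod 255):
  after byte 0 (0xDF): sum1=223, sum2=223
  after byte 1 (0x5D): sum1=61, sum2=29
  after byte 2 (0xBE): sum1=251, sum2=25
  after byte 3 (0x30): sum1=44, sum2=69
Checksum = sum2·256 + sum1 = 69·256 + 44 = 17708 = 0x452C.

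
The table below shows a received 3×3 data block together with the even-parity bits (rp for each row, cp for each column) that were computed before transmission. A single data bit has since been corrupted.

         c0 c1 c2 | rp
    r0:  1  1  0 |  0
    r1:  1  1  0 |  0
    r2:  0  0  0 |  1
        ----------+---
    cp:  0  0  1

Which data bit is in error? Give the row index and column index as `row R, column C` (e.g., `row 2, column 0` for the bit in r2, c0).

Recompute each row's even parity and compare to rp:
  r0: data parity 0, sent rp 0 → ok
  r1: data parity 0, sent rp 0 → ok
  r2: data parity 0, sent rp 1 → mismatch
Recompute each column's even parity and compare to cp:
  c0: data parity 0, sent cp 0 → ok
  c1: data parity 0, sent cp 0 → ok
  c2: data parity 0, sent cp 1 → mismatch
Exactly one row (r2) and one column (c2) fail → the flipped bit is at their intersection.

row 2, column 2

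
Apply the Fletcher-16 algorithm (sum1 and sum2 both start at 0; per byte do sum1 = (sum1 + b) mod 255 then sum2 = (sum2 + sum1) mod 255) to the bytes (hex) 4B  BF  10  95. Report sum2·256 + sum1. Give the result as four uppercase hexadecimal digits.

22B0

Running sums (mod 255):
  after byte 0 (4B): sum1=75, sum2=75
  after byte 1 (BF): sum1=11, sum2=86
  after byte 2 (10): sum1=27, sum2=113
  after byte 3 (95): sum1=176, sum2=34
Checksum = sum2·256 + sum1 = 34·256 + 176 = 8880 = 0x22B0.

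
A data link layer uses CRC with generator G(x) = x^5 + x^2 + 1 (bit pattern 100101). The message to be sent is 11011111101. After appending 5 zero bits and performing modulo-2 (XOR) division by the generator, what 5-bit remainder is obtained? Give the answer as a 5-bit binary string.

Append 5 zeros: 1101111110100000. Divide by 100101 (XOR where the leading bit is 1):
  pos 0: 110111 XOR 100101 = 010010
  pos 1: 100101 XOR 100101 = 000000
  pos 7: 110100 XOR 100101 = 010001
  pos 8: 100010 XOR 100101 = 000111
Remainder (last 5 bits) = 11100. This is the CRC / FCS.

11100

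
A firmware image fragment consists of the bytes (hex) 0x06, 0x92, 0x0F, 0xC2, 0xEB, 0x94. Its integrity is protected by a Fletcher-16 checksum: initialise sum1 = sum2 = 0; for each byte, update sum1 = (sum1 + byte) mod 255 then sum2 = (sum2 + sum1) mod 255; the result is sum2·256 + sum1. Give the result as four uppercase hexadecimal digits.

F1EA

Running sums (mod 255):
  after byte 0 (0x06): sum1=6, sum2=6
  after byte 1 (0x92): sum1=152, sum2=158
  after byte 2 (0x0F): sum1=167, sum2=70
  after byte 3 (0xC2): sum1=106, sum2=176
  after byte 4 (0xEB): sum1=86, sum2=7
  after byte 5 (0x94): sum1=234, sum2=241
Checksum = sum2·256 + sum1 = 241·256 + 234 = 61930 = 0xF1EA.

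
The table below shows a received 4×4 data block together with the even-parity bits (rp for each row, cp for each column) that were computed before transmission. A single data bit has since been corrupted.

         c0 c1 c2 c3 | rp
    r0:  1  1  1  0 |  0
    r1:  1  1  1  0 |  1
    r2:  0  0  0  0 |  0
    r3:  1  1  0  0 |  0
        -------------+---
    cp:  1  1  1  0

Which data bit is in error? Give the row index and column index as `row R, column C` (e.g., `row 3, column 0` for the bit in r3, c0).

row 0, column 2

Recompute each row's even parity and compare to rp:
  r0: data parity 1, sent rp 0 → mismatch
  r1: data parity 1, sent rp 1 → ok
  r2: data parity 0, sent rp 0 → ok
  r3: data parity 0, sent rp 0 → ok
Recompute each column's even parity and compare to cp:
  c0: data parity 1, sent cp 1 → ok
  c1: data parity 1, sent cp 1 → ok
  c2: data parity 0, sent cp 1 → mismatch
  c3: data parity 0, sent cp 0 → ok
Exactly one row (r0) and one column (c2) fail → the flipped bit is at their intersection.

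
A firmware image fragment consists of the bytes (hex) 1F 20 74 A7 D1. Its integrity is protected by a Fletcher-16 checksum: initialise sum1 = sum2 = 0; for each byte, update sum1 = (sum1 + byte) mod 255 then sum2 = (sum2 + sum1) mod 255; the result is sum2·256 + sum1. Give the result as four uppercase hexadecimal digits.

Running sums (mod 255):
  after byte 0 (1F): sum1=31, sum2=31
  after byte 1 (20): sum1=63, sum2=94
  after byte 2 (74): sum1=179, sum2=18
  after byte 3 (A7): sum1=91, sum2=109
  after byte 4 (D1): sum1=45, sum2=154
Checksum = sum2·256 + sum1 = 154·256 + 45 = 39469 = 0x9A2D.

9A2D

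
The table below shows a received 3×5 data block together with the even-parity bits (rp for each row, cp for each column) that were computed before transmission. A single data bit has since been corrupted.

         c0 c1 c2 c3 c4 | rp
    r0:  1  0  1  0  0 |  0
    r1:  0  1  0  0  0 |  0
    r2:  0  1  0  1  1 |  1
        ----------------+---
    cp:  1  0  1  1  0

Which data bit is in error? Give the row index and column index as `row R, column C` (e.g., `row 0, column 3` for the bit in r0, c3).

Recompute each row's even parity and compare to rp:
  r0: data parity 0, sent rp 0 → ok
  r1: data parity 1, sent rp 0 → mismatch
  r2: data parity 1, sent rp 1 → ok
Recompute each column's even parity and compare to cp:
  c0: data parity 1, sent cp 1 → ok
  c1: data parity 0, sent cp 0 → ok
  c2: data parity 1, sent cp 1 → ok
  c3: data parity 1, sent cp 1 → ok
  c4: data parity 1, sent cp 0 → mismatch
Exactly one row (r1) and one column (c4) fail → the flipped bit is at their intersection.

row 1, column 4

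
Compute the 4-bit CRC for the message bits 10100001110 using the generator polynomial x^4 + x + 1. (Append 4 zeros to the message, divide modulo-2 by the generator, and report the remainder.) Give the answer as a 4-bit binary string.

Append 4 zeros: 101000011100000. Divide by 10011 (XOR where the leading bit is 1):
  pos 0: 10100 XOR 10011 = 00111
  pos 2: 11100 XOR 10011 = 01111
  pos 3: 11111 XOR 10011 = 01100
  pos 4: 11001 XOR 10011 = 01010
  pos 5: 10101 XOR 10011 = 00110
  pos 7: 11000 XOR 10011 = 01011
  pos 8: 10110 XOR 10011 = 00101
  pos 10: 10100 XOR 10011 = 00111
Remainder (last 4 bits) = 0111. This is the CRC / FCS.

0111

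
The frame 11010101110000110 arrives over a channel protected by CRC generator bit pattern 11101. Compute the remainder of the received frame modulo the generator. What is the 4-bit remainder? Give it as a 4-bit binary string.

0100

Modulo-2 division of 11010101110000110 by 11101:
  pos 0: 11010 XOR 11101 = 00111
  pos 2: 11110 XOR 11101 = 00011
  pos 5: 11111 XOR 11101 = 00010
  pos 8: 10000 XOR 11101 = 01101
  pos 9: 11010 XOR 11101 = 00111
  pos 11: 11111 XOR 11101 = 00010
Remainder = 0100 (nonzero — an error is detected).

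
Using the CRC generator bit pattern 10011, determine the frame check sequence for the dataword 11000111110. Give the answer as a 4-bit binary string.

1010

Append 4 zeros: 110001111100000. Divide by 10011 (XOR where the leading bit is 1):
  pos 0: 11000 XOR 10011 = 01011
  pos 1: 10111 XOR 10011 = 00100
  pos 3: 10011 XOR 10011 = 00000
  pos 8: 11000 XOR 10011 = 01011
  pos 9: 10110 XOR 10011 = 00101
Remainder (last 4 bits) = 1010. This is the CRC / FCS.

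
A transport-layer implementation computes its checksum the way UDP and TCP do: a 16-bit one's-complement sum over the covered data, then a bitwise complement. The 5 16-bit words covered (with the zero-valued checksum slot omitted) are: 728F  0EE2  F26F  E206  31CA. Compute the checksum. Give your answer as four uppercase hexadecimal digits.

784D

One's-complement addition (fold any carry out of bit 15 back into bit 0):
  0x728F + 0x0EE2 = 0x08171
  0x8171 + 0xF26F = 0x173E0 → wrap carry → 0x73E1
  0x73E1 + 0xE206 = 0x155E7 → wrap carry → 0x55E8
  0x55E8 + 0x31CA = 0x087B2
One's-complement sum = 0x87B2.
Checksum = ~0x87B2 & 0xFFFF = 0x784D.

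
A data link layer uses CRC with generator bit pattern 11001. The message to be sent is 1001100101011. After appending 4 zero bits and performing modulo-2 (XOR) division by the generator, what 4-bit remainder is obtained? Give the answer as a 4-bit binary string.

0111

Append 4 zeros: 10011001010110000. Divide by 11001 (XOR where the leading bit is 1):
  pos 0: 10011 XOR 11001 = 01010
  pos 1: 10100 XOR 11001 = 01101
  pos 2: 11010 XOR 11001 = 00011
  pos 5: 11101 XOR 11001 = 00100
  pos 7: 10001 XOR 11001 = 01000
  pos 8: 10001 XOR 11001 = 01000
  pos 9: 10000 XOR 11001 = 01001
  pos 10: 10010 XOR 11001 = 01011
  pos 11: 10110 XOR 11001 = 01111
  pos 12: 11110 XOR 11001 = 00111
Remainder (last 4 bits) = 0111. This is the CRC / FCS.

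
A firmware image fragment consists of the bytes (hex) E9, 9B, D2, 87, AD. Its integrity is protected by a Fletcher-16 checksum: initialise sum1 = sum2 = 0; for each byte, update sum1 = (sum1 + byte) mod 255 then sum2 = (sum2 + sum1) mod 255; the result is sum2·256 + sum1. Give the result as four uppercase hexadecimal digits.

Running sums (mod 255):
  after byte 0 (E9): sum1=233, sum2=233
  after byte 1 (9B): sum1=133, sum2=111
  after byte 2 (D2): sum1=88, sum2=199
  after byte 3 (87): sum1=223, sum2=167
  after byte 4 (AD): sum1=141, sum2=53
Checksum = sum2·256 + sum1 = 53·256 + 141 = 13709 = 0x358D.

358D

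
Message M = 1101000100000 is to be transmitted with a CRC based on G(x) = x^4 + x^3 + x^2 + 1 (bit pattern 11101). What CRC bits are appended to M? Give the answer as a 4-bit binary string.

1100

Append 4 zeros: 11010001000000000. Divide by 11101 (XOR where the leading bit is 1):
  pos 0: 11010 XOR 11101 = 00111
  pos 2: 11100 XOR 11101 = 00001
  pos 6: 11000 XOR 11101 = 00101
  pos 8: 10100 XOR 11101 = 01001
  pos 9: 10010 XOR 11101 = 01111
  pos 10: 11110 XOR 11101 = 00011
Remainder (last 4 bits) = 1100. This is the CRC / FCS.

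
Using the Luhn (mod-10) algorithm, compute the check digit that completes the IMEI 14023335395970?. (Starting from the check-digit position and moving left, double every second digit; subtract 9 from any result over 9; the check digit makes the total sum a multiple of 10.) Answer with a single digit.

1

Partial digits right→left: 0 7 9 5 9 3 5 3 3 3 2 0 4 1
Double every second digit counting from the check-digit position (so the 1st, 3rd, 5th, ... of the partial from the right).
  doubled (with −9 where >9): 0 9 9 1 6 4 8 → sum 37
  kept as-is: 7 5 3 3 3 0 1 → sum 22
Total = 37 + 22 = 59.
Check digit = (10 − (59 mod 10)) mod 10 = 1.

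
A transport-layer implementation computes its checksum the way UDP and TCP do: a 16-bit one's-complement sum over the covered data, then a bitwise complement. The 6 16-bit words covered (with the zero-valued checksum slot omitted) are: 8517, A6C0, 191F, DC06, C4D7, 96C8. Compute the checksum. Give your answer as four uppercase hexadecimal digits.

8361

One's-complement addition (fold any carry out of bit 15 back into bit 0):
  0x8517 + 0xA6C0 = 0x12BD7 → wrap carry → 0x2BD8
  0x2BD8 + 0x191F = 0x044F7
  0x44F7 + 0xDC06 = 0x120FD → wrap carry → 0x20FE
  0x20FE + 0xC4D7 = 0x0E5D5
  0xE5D5 + 0x96C8 = 0x17C9D → wrap carry → 0x7C9E
One's-complement sum = 0x7C9E.
Checksum = ~0x7C9E & 0xFFFF = 0x8361.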